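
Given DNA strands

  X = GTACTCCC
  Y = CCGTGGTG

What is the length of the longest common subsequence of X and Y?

3

Match G (X #1, Y #3); then T (X #2, Y #4); then T (X #5, Y #7) — 3 bases in the same relative order in both. The LCS DP gives dp[8][8] = 3, so this is optimal.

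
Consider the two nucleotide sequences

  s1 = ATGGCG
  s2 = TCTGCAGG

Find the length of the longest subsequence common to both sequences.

Match T at s1[2]=s2[3], then G at s1[3]=s2[4], then G at s1[4]=s2[7], then G at s1[6]=s2[8] — 4 bases in the same relative order in both, and the DP table's final entry dp[6][8] is also 4, so no common subsequence is longer.

4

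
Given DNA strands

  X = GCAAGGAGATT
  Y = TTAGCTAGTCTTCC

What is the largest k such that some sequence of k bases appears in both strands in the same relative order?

One common subsequence of length 6: G (X #1, Y #4) → C (X #2, Y #5) → A (X #4, Y #7) → G (X #5, Y #8) → T (X #10, Y #11) → T (X #11, Y #12), and the DP table's final entry dp[11][14] is also 6, so no common subsequence is longer.

6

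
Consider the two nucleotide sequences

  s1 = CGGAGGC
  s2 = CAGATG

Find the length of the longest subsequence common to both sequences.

4

One common subsequence of length 4: C at s1[1]=s2[1], then G at s1[3]=s2[3], then A at s1[4]=s2[4], then G at s1[6]=s2[6]. The LCS DP gives dp[7][6] = 4, so this is optimal.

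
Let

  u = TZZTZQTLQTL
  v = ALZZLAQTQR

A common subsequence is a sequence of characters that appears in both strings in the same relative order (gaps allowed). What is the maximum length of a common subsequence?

5

Taking Z (u #2, v #3), Z (u #3, v #4), Q (u #6, v #7), T (u #7, v #8), Q (u #9, v #9) gives a common subsequence of length 5, and the DP table's final entry dp[11][10] is also 5, so no common subsequence is longer.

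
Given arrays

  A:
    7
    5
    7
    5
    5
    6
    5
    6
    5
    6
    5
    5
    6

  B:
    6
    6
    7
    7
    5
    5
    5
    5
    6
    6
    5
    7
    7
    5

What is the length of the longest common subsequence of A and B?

9

One common subsequence of length 9: 7 at A[1]=B[4], then 5 at A[2]=B[5], then 5 at A[4]=B[6], then 5 at A[5]=B[7], then 5 at A[7]=B[8], then 6 at A[8]=B[9], then 6 at A[10]=B[10], then 5 at A[11]=B[11], then 5 at A[12]=B[14], and the DP table's final entry dp[13][14] is also 9, so no common subsequence is longer.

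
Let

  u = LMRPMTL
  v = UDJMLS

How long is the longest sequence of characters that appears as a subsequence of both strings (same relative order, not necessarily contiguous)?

2

Match M [5,4] → L [7,5] — 2 characters in the same relative order in both. dp[7][6] = 2 confirms this is the maximum.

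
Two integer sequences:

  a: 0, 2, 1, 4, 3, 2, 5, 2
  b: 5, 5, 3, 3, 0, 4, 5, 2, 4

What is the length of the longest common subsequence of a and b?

One common subsequence of length 4: 0 [1,5] → 4 [4,6] → 5 [7,7] → 2 [8,8]. The LCS DP gives dp[8][9] = 4, so this is optimal.

4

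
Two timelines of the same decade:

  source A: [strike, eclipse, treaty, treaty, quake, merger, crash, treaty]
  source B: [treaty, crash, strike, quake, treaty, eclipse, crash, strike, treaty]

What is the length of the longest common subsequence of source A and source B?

One common subsequence of length 4: strike at source A[1]=source B[3], eclipse at source A[2]=source B[6], crash at source A[7]=source B[7], treaty at source A[8]=source B[9]. The LCS DP gives dp[8][9] = 4, so this is optimal.

4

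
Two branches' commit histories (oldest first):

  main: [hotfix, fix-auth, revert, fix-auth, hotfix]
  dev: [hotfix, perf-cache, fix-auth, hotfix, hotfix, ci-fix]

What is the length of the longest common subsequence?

Match hotfix [1,1], then fix-auth [2,3], then hotfix [5,5] — 3 commits in the same relative order in both, and the DP table's final entry dp[5][6] is also 3, so no common subsequence is longer.

3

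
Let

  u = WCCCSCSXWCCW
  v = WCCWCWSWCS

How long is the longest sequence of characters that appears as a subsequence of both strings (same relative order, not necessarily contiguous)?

One common subsequence of length 7: W at u[1]=v[1] → C at u[2]=v[2] → C at u[3]=v[3] → C at u[4]=v[5] → S at u[5]=v[7] → C at u[6]=v[9] → S at u[7]=v[10]. The LCS DP gives dp[12][10] = 7, so this is optimal.

7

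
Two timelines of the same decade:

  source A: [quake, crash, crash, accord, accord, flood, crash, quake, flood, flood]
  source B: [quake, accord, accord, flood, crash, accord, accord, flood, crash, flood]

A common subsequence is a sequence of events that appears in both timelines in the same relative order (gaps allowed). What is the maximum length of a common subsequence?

7

One common subsequence of length 7: quake (source A #1, source B #1) → crash (source A #3, source B #5) → accord (source A #4, source B #6) → accord (source A #5, source B #7) → flood (source A #6, source B #8) → crash (source A #7, source B #9) → flood (source A #10, source B #10). Since dp[10][10] = 7, nothing longer is possible.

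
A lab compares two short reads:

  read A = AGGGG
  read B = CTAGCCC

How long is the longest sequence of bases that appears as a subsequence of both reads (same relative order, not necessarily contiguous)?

2

Let dp[i][j] be the LCS length of the first i bases of read A and the first j bases of read B. dp[i][j] = dp[i-1][j-1]+1 when the i-th and j-th bases match, else max(dp[i-1][j], dp[i][j-1]).
    ·  C  T  A  G  C  C  C
 ·  0  0  0  0  0  0  0  0
 A  0  0  0  1  1  1  1  1
 G  0  0  0  1  2  2  2  2
 G  0  0  0  1  2  2  2  2
 G  0  0  0  1  2  2  2  2
 G  0  0  0  1  2  2  2  2
dp[5][7] = 2. One LCS (by backtracking along matches): AG.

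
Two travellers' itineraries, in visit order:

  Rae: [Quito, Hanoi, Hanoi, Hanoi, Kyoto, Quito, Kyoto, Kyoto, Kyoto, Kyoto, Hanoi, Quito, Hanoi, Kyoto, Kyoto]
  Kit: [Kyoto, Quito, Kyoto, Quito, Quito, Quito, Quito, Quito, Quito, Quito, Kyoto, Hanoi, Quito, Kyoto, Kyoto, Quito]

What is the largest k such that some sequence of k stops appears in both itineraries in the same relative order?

Pick Quito (Rae #1, Kit #2) → Kyoto (Rae #5, Kit #3) → Quito (Rae #6, Kit #10) → Kyoto (Rae #10, Kit #11) → Hanoi (Rae #11, Kit #12) → Quito (Rae #12, Kit #13) → Kyoto (Rae #14, Kit #14) → Kyoto (Rae #15, Kit #15); all 8 stops appear in both, in order. Since dp[15][16] = 8, nothing longer is possible.

8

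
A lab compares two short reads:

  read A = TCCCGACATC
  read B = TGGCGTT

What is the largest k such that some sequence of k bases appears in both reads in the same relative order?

Let dp[i][j] be the LCS length of the first i bases of read A and the first j bases of read B. dp[i][j] = dp[i-1][j-1]+1 when the i-th and j-th bases match, else max(dp[i-1][j], dp[i][j-1]).
    ·  T  G  G  C  G  T  T
 ·  0  0  0  0  0  0  0  0
 T  0  1  1  1  1  1  1  1
 C  0  1  1  1  2  2  2  2
 C  0  1  1  1  2  2  2  2
 C  0  1  1  1  2  2  2  2
 G  0  1  2  2  2  3  3  3
 A  0  1  2  2  2  3  3  3
 C  0  1  2  2  3  3  3  3
 A  0  1  2  2  3  3  3  3
 T  0  1  2  2  3  3  4  4
 C  0  1  2  2  3  3  4  4
dp[10][7] = 4. One LCS (by backtracking along matches): TCGT.

4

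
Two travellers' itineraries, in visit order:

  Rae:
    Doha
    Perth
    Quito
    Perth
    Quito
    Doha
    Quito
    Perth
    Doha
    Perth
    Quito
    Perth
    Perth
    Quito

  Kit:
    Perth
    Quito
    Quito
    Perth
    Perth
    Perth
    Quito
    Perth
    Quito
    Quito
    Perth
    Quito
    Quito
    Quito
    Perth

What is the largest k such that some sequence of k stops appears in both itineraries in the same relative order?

9

One common subsequence of length 9: Perth (Rae #2, Kit #1), then Quito (Rae #3, Kit #3), then Perth (Rae #4, Kit #4), then Perth (Rae #8, Kit #5), then Perth (Rae #10, Kit #6), then Quito (Rae #11, Kit #7), then Perth (Rae #12, Kit #8), then Perth (Rae #13, Kit #11), then Quito (Rae #14, Kit #14). dp[14][15] = 9 confirms this is the maximum.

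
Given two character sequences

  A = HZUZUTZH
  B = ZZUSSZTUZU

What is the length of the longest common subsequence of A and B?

Let dp[i][j] be the LCS length of the first i characters of A and the first j characters of B. dp[i][j] = dp[i-1][j-1]+1 when the i-th and j-th characters match, else max(dp[i-1][j], dp[i][j-1]).
    ·  Z  Z  U  S  S  Z  T  U  Z  U
 ·  0  0  0  0  0  0  0  0  0  0  0
 H  0  0  0  0  0  0  0  0  0  0  0
 Z  0  1  1  1  1  1  1  1  1  1  1
 U  0  1  1  2  2  2  2  2  2  2  2
 Z  0  1  2  2  2  2  3  3  3  3  3
 U  0  1  2  3  3  3  3  3  4  4  4
 T  0  1  2  3  3  3  3  4  4  4  4
 Z  0  1  2  3  3  3  4  4  4  5  5
 H  0  1  2  3  3  3  4  4  4  5  5
dp[8][10] = 5. One LCS (by backtracking along matches): ZUZUZ.

5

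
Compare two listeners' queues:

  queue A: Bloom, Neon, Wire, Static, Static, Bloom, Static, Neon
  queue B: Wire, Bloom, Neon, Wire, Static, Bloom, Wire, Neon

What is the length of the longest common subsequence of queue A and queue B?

Match Bloom (queue A #1, queue B #2), then Neon (queue A #2, queue B #3), then Wire (queue A #3, queue B #4), then Static (queue A #5, queue B #5), then Bloom (queue A #6, queue B #6), then Neon (queue A #8, queue B #8) — 6 songs in the same relative order in both. Since dp[8][8] = 6, nothing longer is possible.

6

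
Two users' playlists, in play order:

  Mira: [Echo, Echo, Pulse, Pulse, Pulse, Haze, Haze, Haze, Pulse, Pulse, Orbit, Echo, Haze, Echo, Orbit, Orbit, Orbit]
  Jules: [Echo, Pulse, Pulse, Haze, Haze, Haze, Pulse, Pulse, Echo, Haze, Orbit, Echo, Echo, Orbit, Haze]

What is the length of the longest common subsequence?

One common subsequence of length 12: Echo [2,1]; then Pulse [4,2]; then Pulse [5,3]; then Haze [6,4]; then Haze [7,5]; then Haze [8,6]; then Pulse [9,7]; then Pulse [10,8]; then Orbit [11,11]; then Echo [12,12]; then Echo [14,13]; then Orbit [15,14], and the DP table's final entry dp[17][15] is also 12, so no common subsequence is longer.

12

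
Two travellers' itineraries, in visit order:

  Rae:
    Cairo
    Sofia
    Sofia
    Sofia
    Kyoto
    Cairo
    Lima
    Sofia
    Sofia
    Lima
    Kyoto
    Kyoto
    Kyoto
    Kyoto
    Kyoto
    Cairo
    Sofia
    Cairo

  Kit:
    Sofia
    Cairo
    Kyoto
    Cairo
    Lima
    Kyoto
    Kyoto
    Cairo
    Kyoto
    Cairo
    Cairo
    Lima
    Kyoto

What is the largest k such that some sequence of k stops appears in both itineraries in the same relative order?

9

Taking Cairo [1,2], Kyoto [5,3], Cairo [6,4], Lima [10,5], Kyoto [11,6], Kyoto [12,7], Kyoto [15,9], Cairo [16,10], Cairo [18,11] gives a common subsequence of length 9. The LCS DP gives dp[18][13] = 9, so this is optimal.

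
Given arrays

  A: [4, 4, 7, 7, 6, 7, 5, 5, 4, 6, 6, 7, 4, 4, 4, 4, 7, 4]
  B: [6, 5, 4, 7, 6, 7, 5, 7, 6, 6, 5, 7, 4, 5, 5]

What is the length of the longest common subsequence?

9

Match 4 [2,3], then 7 [4,4], then 6 [5,5], then 7 [6,6], then 5 [7,7], then 6 [10,9], then 6 [11,10], then 7 [12,12], then 4 [13,13] — 9 values in the same relative order in both. dp[18][15] = 9 confirms this is the maximum.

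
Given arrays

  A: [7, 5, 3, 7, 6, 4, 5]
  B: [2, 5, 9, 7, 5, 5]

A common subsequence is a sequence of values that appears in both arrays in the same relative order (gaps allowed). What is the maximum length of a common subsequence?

One common subsequence of length 3: 7 at A[1]=B[4], then 5 at A[2]=B[5], then 5 at A[7]=B[6], and the DP table's final entry dp[7][6] is also 3, so no common subsequence is longer.

3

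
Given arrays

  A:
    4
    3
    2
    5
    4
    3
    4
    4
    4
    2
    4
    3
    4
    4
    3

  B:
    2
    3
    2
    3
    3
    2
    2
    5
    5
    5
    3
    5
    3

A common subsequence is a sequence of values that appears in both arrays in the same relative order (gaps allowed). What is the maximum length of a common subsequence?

Taking 3 at A[2]=B[2]; then 2 at A[3]=B[3]; then 3 at A[6]=B[5]; then 2 at A[10]=B[7]; then 3 at A[12]=B[11]; then 3 at A[15]=B[13] gives a common subsequence of length 6, and the DP table's final entry dp[15][13] is also 6, so no common subsequence is longer.

6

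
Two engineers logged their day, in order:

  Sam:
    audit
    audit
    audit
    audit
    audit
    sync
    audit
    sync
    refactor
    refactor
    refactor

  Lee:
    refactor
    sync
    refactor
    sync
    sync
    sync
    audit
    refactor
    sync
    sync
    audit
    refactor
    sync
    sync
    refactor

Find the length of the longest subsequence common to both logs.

5

Match audit (Sam #1, Lee #7), then audit (Sam #2, Lee #11), then sync (Sam #6, Lee #13), then sync (Sam #8, Lee #14), then refactor (Sam #11, Lee #15) — 5 tasks in the same relative order in both. The LCS DP gives dp[11][15] = 5, so this is optimal.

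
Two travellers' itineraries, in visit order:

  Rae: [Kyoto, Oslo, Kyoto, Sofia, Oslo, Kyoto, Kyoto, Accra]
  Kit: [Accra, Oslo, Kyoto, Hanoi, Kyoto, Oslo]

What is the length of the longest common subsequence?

Taking Kyoto at Rae[1]=Kit[3], Kyoto at Rae[3]=Kit[5], Oslo at Rae[5]=Kit[6] gives a common subsequence of length 3, and the DP table's final entry dp[8][6] is also 3, so no common subsequence is longer.

3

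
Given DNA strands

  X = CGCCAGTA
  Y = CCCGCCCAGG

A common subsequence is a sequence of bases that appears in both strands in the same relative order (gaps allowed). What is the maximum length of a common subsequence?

Let dp[i][j] be the LCS length of the first i bases of X and the first j bases of Y. dp[i][j] = dp[i-1][j-1]+1 when the i-th and j-th bases match, else max(dp[i-1][j], dp[i][j-1]).
    ·  C  C  C  G  C  C  C  A  G  G
 ·  0  0  0  0  0  0  0  0  0  0  0
 C  0  1  1  1  1  1  1  1  1  1  1
 G  0  1  1  1  2  2  2  2  2  2  2
 C  0  1  2  2  2  3  3  3  3  3  3
 C  0  1  2  3  3  3  4  4  4  4  4
 A  0  1  2  3  3  3  4  4  5  5  5
 G  0  1  2  3  4  4  4  4  5  6  6
 T  0  1  2  3  4  4  4  4  5  6  6
 A  0  1  2  3  4  4  4  4  5  6  6
dp[8][10] = 6. One LCS (by backtracking along matches): CGCCAG.

6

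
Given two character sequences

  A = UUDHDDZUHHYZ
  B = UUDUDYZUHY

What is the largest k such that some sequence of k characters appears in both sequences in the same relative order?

Let dp[i][j] be the LCS length of the first i characters of A and the first j characters of B. dp[i][j] = dp[i-1][j-1]+1 when the i-th and j-th characters match, else max(dp[i-1][j], dp[i][j-1]).
    ·  U  U  D  U  D  Y  Z  U  H  Y
 ·  0  0  0  0  0  0  0  0  0  0  0
 U  0  1  1  1  1  1  1  1  1  1  1
 U  0  1  2  2  2  2  2  2  2  2  2
 D  0  1  2  3  3  3  3  3  3  3  3
 H  0  1  2  3  3  3  3  3  3  4  4
 D  0  1  2  3  3  4  4  4  4  4  4
 D  0  1  2  3  3  4  4  4  4  4  4
 Z  0  1  2  3  3  4  4  5  5  5  5
 U  0  1  2  3  4  4  4  5  6  6  6
 H  0  1  2  3  4  4  4  5  6  7  7
 H  0  1  2  3  4  4  4  5  6  7  7
 Y  0  1  2  3  4  4  5  5  6  7  8
 Z  0  1  2  3  4  4  5  6  6  7  8
dp[12][10] = 8. One LCS (by backtracking along matches): UUDDZUHY.

8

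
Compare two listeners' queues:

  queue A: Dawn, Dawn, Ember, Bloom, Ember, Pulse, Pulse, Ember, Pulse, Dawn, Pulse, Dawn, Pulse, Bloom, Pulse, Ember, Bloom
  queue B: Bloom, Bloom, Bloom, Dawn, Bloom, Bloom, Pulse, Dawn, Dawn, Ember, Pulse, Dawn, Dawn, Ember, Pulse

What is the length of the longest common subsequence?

Match Dawn [1,4], Bloom [4,6], Pulse [6,7], Ember [8,10], Pulse [9,11], Dawn [10,12], Dawn [12,13], Pulse [15,15] — 8 songs in the same relative order in both. dp[17][15] = 8 confirms this is the maximum.

8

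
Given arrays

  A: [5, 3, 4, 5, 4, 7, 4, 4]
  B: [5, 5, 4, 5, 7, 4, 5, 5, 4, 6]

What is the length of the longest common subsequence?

6

Let dp[i][j] be the LCS length of the first i values of A and the first j values of B. dp[i][j] = dp[i-1][j-1]+1 when the i-th and j-th values match, else max(dp[i-1][j], dp[i][j-1]).
    ·  5  5  4  5  7  4  5  5  4  6
 ·  0  0  0  0  0  0  0  0  0  0  0
 5  0  1  1  1  1  1  1  1  1  1  1
 3  0  1  1  1  1  1  1  1  1  1  1
 4  0  1  1  2  2  2  2  2  2  2  2
 5  0  1  2  2  3  3  3  3  3  3  3
 4  0  1  2  3  3  3  4  4  4  4  4
 7  0  1  2  3  3  4  4  4  4  4  4
 4  0  1  2  3  3  4  5  5  5  5  5
 4  0  1  2  3  3  4  5  5  5  6  6
dp[8][10] = 6. One LCS (by backtracking along matches): 5, 4, 5, 7, 4, 4.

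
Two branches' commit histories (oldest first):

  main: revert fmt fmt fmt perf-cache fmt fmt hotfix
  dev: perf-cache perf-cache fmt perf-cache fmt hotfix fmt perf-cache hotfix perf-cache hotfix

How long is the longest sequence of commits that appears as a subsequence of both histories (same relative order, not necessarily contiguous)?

5

Match fmt (main #2, dev #3); then fmt (main #3, dev #5); then fmt (main #4, dev #7); then perf-cache (main #5, dev #10); then hotfix (main #8, dev #11) — 5 commits in the same relative order in both, and the DP table's final entry dp[8][11] is also 5, so no common subsequence is longer.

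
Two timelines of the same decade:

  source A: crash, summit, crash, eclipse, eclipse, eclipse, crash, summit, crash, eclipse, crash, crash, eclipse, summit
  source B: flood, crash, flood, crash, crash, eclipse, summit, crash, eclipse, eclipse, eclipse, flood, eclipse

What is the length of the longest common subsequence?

7

Match crash (source A #1, source B #5) → summit (source A #2, source B #7) → crash (source A #3, source B #8) → eclipse (source A #4, source B #9) → eclipse (source A #5, source B #10) → eclipse (source A #6, source B #11) → eclipse (source A #13, source B #13) — 7 events in the same relative order in both. The LCS DP gives dp[14][13] = 7, so this is optimal.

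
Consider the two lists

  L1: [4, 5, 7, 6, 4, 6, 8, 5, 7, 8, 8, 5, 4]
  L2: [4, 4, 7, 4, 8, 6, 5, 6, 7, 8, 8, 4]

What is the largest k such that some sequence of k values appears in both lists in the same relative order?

Match 4 at L1[1]=L2[2] → 7 at L1[3]=L2[3] → 4 at L1[5]=L2[4] → 6 at L1[6]=L2[6] → 5 at L1[8]=L2[7] → 7 at L1[9]=L2[9] → 8 at L1[10]=L2[10] → 8 at L1[11]=L2[11] → 4 at L1[13]=L2[12] — 9 values in the same relative order in both, and the DP table's final entry dp[13][12] is also 9, so no common subsequence is longer.

9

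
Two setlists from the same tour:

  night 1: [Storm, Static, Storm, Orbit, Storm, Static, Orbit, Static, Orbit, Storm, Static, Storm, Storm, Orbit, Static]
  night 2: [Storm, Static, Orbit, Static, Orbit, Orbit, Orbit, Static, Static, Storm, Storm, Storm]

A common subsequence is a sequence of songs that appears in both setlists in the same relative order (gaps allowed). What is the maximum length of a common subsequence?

9

Taking Storm (night 1 #1, night 2 #1); then Static (night 1 #2, night 2 #2); then Orbit (night 1 #4, night 2 #3); then Static (night 1 #6, night 2 #4); then Orbit (night 1 #7, night 2 #7); then Static (night 1 #8, night 2 #9); then Storm (night 1 #10, night 2 #10); then Storm (night 1 #12, night 2 #11); then Storm (night 1 #13, night 2 #12) gives a common subsequence of length 9. Since dp[15][12] = 9, nothing longer is possible.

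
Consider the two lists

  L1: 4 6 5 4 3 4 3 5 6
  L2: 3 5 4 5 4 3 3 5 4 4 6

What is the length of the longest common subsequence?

Taking 4 [1,3]; then 5 [3,4]; then 4 [4,5]; then 3 [5,6]; then 3 [7,7]; then 5 [8,8]; then 6 [9,11] gives a common subsequence of length 7, and the DP table's final entry dp[9][11] is also 7, so no common subsequence is longer.

7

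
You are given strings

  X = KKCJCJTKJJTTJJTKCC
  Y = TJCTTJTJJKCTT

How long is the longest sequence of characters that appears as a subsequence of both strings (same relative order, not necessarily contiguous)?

9

Pick J at X[4]=Y[2], then C at X[5]=Y[3], then T at X[7]=Y[5], then J at X[10]=Y[6], then T at X[12]=Y[7], then J at X[13]=Y[8], then J at X[14]=Y[9], then K at X[16]=Y[10], then C at X[17]=Y[11]; all 9 characters appear in both, in order. The LCS DP gives dp[18][13] = 9, so this is optimal.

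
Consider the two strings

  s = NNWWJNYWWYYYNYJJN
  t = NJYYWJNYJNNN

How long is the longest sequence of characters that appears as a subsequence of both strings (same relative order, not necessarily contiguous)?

8

Match N [2,1]; then J [5,2]; then Y [7,4]; then W [8,5]; then N [13,7]; then Y [14,8]; then J [15,9]; then N [17,12] — 8 characters in the same relative order in both, and the DP table's final entry dp[17][12] is also 8, so no common subsequence is longer.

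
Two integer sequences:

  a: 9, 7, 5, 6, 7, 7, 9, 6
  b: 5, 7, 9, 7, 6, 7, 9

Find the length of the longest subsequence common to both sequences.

Pick 9 at a[1]=b[3], then 7 at a[2]=b[4], then 6 at a[4]=b[5], then 7 at a[6]=b[6], then 9 at a[7]=b[7]; all 5 values appear in both, in order, and the DP table's final entry dp[8][7] is also 5, so no common subsequence is longer.

5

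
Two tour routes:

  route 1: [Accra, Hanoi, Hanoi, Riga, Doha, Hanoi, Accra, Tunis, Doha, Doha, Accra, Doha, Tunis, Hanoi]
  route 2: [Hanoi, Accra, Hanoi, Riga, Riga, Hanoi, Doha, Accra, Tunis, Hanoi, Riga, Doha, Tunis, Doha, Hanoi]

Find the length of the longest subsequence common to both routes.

9

Taking Accra [1,2], then Hanoi [2,3], then Hanoi [3,6], then Doha [5,7], then Accra [7,8], then Tunis [8,9], then Doha [9,12], then Doha [12,14], then Hanoi [14,15] gives a common subsequence of length 9. Since dp[14][15] = 9, nothing longer is possible.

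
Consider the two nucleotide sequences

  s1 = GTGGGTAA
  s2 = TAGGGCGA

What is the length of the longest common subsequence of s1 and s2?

5

Taking G (s1 #1, s2 #3); then G (s1 #3, s2 #4); then G (s1 #4, s2 #5); then G (s1 #5, s2 #7); then A (s1 #8, s2 #8) gives a common subsequence of length 5. The LCS DP gives dp[8][8] = 5, so this is optimal.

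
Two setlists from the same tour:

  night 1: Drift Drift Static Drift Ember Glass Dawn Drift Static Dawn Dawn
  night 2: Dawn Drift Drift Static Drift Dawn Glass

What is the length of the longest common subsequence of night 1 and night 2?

Taking Drift at night 1[1]=night 2[2], then Drift at night 1[2]=night 2[3], then Static at night 1[3]=night 2[4], then Drift at night 1[4]=night 2[5], then Glass at night 1[6]=night 2[7] gives a common subsequence of length 5. The LCS DP gives dp[11][7] = 5, so this is optimal.

5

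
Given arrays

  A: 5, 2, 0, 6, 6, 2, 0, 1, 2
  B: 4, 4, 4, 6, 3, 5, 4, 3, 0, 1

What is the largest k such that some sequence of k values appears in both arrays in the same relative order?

3

Let dp[i][j] be the LCS length of the first i values of A and the first j values of B. dp[i][j] = dp[i-1][j-1]+1 when the i-th and j-th values match, else max(dp[i-1][j], dp[i][j-1]).
    ·  4  4  4  6  3  5  4  3  0  1
 ·  0  0  0  0  0  0  0  0  0  0  0
 5  0  0  0  0  0  0  1  1  1  1  1
 2  0  0  0  0  0  0  1  1  1  1  1
 0  0  0  0  0  0  0  1  1  1  2  2
 6  0  0  0  0  1  1  1  1  1  2  2
 6  0  0  0  0  1  1  1  1  1  2  2
 2  0  0  0  0  1  1  1  1  1  2  2
 0  0  0  0  0  1  1  1  1  1  2  2
 1  0  0  0  0  1  1  1  1  1  2  3
 2  0  0  0  0  1  1  1  1  1  2  3
dp[9][10] = 3. One LCS (by backtracking along matches): 5, 0, 1.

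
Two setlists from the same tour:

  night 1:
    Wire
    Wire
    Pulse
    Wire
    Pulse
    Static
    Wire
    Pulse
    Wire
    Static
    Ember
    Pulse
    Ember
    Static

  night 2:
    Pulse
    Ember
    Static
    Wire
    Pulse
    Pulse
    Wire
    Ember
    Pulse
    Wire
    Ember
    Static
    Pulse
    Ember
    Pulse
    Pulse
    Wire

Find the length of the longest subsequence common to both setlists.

9

One common subsequence of length 9: Wire at night 1[2]=night 2[4], then Pulse at night 1[3]=night 2[5], then Pulse at night 1[5]=night 2[6], then Wire at night 1[7]=night 2[7], then Pulse at night 1[8]=night 2[9], then Wire at night 1[9]=night 2[10], then Static at night 1[10]=night 2[12], then Ember at night 1[11]=night 2[14], then Pulse at night 1[12]=night 2[16]. dp[14][17] = 9 confirms this is the maximum.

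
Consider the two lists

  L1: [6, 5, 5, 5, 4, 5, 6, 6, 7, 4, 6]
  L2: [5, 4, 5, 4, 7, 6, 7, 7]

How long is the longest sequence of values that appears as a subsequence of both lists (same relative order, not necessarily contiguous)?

Let dp[i][j] be the LCS length of the first i values of L1 and the first j values of L2. dp[i][j] = dp[i-1][j-1]+1 when the i-th and j-th values match, else max(dp[i-1][j], dp[i][j-1]).
    ·  5  4  5  4  7  6  7  7
 ·  0  0  0  0  0  0  0  0  0
 6  0  0  0  0  0  0  1  1  1
 5  0  1  1  1  1  1  1  1  1
 5  0  1  1  2  2  2  2  2  2
 5  0  1  1  2  2  2  2  2  2
 4  0  1  2  2  3  3  3  3  3
 5  0  1  2  3  3  3  3  3  3
 6  0  1  2  3  3  3  4  4  4
 6  0  1  2  3  3  3  4  4  4
 7  0  1  2  3  3  4  4  5  5
 4  0  1  2  3  4  4  4  5  5
 6  0  1  2  3  4  4  5  5  5
dp[11][8] = 5. One LCS (by backtracking along matches): 5, 5, 4, 6, 7.

5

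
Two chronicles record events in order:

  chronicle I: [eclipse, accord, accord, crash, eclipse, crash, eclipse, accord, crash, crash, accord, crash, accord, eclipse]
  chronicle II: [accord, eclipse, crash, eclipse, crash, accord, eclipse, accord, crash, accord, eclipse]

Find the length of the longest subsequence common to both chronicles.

9

One common subsequence of length 9: eclipse (chronicle I #1, chronicle II #2), then crash (chronicle I #4, chronicle II #3), then eclipse (chronicle I #5, chronicle II #4), then crash (chronicle I #6, chronicle II #5), then eclipse (chronicle I #7, chronicle II #7), then accord (chronicle I #11, chronicle II #8), then crash (chronicle I #12, chronicle II #9), then accord (chronicle I #13, chronicle II #10), then eclipse (chronicle I #14, chronicle II #11). Since dp[14][11] = 9, nothing longer is possible.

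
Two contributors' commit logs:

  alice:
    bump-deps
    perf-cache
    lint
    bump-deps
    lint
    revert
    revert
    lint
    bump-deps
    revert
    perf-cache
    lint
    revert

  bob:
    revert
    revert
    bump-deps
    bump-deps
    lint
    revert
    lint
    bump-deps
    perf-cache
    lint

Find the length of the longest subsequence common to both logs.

Pick bump-deps [1,3], bump-deps [4,4], lint [5,5], revert [7,6], lint [8,7], bump-deps [9,8], perf-cache [11,9], lint [12,10]; all 8 commits appear in both, in order. Since dp[13][10] = 8, nothing longer is possible.

8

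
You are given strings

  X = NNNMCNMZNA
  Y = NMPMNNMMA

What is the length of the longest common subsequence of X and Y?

6

Taking N (X #1, Y #1), N (X #2, Y #5), N (X #3, Y #6), M (X #4, Y #7), M (X #7, Y #8), A (X #10, Y #9) gives a common subsequence of length 6. Since dp[10][9] = 6, nothing longer is possible.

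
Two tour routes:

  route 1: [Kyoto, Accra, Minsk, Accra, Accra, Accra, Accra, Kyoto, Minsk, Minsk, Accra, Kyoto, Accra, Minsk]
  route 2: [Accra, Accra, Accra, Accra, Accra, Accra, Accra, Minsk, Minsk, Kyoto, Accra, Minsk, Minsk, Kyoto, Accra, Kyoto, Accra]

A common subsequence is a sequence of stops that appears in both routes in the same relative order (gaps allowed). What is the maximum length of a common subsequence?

11

Match Accra [2,3], then Accra [4,4], then Accra [5,5], then Accra [6,6], then Accra [7,7], then Kyoto [8,10], then Minsk [9,12], then Minsk [10,13], then Accra [11,15], then Kyoto [12,16], then Accra [13,17] — 11 stops in the same relative order in both, and the DP table's final entry dp[14][17] is also 11, so no common subsequence is longer.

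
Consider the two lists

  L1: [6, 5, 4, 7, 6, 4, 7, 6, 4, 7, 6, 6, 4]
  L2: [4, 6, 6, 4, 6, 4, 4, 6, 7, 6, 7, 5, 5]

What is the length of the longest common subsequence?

7

Match 6 [1,3], then 4 [3,4], then 6 [5,5], then 4 [6,7], then 7 [7,9], then 6 [8,10], then 7 [10,11] — 7 values in the same relative order in both, and the DP table's final entry dp[13][13] is also 7, so no common subsequence is longer.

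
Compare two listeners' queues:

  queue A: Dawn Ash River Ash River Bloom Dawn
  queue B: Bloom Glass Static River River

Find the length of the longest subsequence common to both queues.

Match River (queue A #3, queue B #4); then River (queue A #5, queue B #5) — 2 songs in the same relative order in both. The LCS DP gives dp[7][5] = 2, so this is optimal.

2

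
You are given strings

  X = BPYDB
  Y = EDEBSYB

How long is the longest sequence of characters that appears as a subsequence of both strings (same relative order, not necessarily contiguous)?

Let dp[i][j] be the LCS length of the first i characters of X and the first j characters of Y. dp[i][j] = dp[i-1][j-1]+1 when the i-th and j-th characters match, else max(dp[i-1][j], dp[i][j-1]).
    ·  E  D  E  B  S  Y  B
 ·  0  0  0  0  0  0  0  0
 B  0  0  0  0  1  1  1  1
 P  0  0  0  0  1  1  1  1
 Y  0  0  0  0  1  1  2  2
 D  0  0  1  1  1  1  2  2
 B  0  0  1  1  2  2  2  3
dp[5][7] = 3. One LCS (by backtracking along matches): BYB.

3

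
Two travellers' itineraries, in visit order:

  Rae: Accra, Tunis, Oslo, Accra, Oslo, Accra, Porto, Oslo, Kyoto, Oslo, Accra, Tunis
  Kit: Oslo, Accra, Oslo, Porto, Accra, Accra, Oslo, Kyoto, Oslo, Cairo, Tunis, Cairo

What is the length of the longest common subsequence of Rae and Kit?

8

Pick Accra at Rae[1]=Kit[2] → Oslo at Rae[3]=Kit[3] → Accra at Rae[4]=Kit[5] → Accra at Rae[6]=Kit[6] → Oslo at Rae[8]=Kit[7] → Kyoto at Rae[9]=Kit[8] → Oslo at Rae[10]=Kit[9] → Tunis at Rae[12]=Kit[11]; all 8 stops appear in both, in order. Since dp[12][12] = 8, nothing longer is possible.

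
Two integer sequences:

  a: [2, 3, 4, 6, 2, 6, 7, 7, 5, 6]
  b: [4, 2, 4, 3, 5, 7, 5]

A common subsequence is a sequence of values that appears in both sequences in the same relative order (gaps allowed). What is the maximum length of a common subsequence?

Taking 2 [1,2] → 3 [2,4] → 7 [8,6] → 5 [9,7] gives a common subsequence of length 4. The LCS DP gives dp[10][7] = 4, so this is optimal.

4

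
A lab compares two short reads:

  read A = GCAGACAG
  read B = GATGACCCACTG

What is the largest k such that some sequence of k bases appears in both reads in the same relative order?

7

Taking G (read A #1, read B #1) → A (read A #3, read B #2) → G (read A #4, read B #4) → A (read A #5, read B #5) → C (read A #6, read B #8) → A (read A #7, read B #9) → G (read A #8, read B #12) gives a common subsequence of length 7. Since dp[8][12] = 7, nothing longer is possible.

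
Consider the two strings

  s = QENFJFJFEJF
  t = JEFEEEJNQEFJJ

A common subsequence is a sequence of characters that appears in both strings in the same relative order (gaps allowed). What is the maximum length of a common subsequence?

6

Taking E (s #2, t #2), then F (s #4, t #3), then J (s #5, t #7), then F (s #6, t #11), then J (s #7, t #12), then J (s #10, t #13) gives a common subsequence of length 6. Since dp[11][13] = 6, nothing longer is possible.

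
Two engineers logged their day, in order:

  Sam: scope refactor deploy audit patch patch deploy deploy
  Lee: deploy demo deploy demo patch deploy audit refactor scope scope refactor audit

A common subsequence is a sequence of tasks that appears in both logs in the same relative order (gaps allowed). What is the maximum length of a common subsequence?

3

One common subsequence of length 3: scope (Sam #1, Lee #10); then refactor (Sam #2, Lee #11); then audit (Sam #4, Lee #12). The LCS DP gives dp[8][12] = 3, so this is optimal.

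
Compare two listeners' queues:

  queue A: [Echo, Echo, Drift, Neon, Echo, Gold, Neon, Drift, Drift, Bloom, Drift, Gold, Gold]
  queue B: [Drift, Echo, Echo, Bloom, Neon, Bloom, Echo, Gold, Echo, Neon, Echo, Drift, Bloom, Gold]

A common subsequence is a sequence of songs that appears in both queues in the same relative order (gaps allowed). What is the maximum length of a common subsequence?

9

Pick Echo at queue A[1]=queue B[2], then Echo at queue A[2]=queue B[3], then Neon at queue A[4]=queue B[5], then Echo at queue A[5]=queue B[7], then Gold at queue A[6]=queue B[8], then Neon at queue A[7]=queue B[10], then Drift at queue A[9]=queue B[12], then Bloom at queue A[10]=queue B[13], then Gold at queue A[13]=queue B[14]; all 9 songs appear in both, in order. dp[13][14] = 9 confirms this is the maximum.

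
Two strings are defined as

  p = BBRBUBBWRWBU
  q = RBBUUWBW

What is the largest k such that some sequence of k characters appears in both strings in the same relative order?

5

Let dp[i][j] be the LCS length of the first i characters of p and the first j characters of q. dp[i][j] = dp[i-1][j-1]+1 when the i-th and j-th characters match, else max(dp[i-1][j], dp[i][j-1]).
    ·  R  B  B  U  U  W  B  W
 ·  0  0  0  0  0  0  0  0  0
 B  0  0  1  1  1  1  1  1  1
 B  0  0  1  2  2  2  2  2  2
 R  0  1  1  2  2  2  2  2  2
 B  0  1  2  2  2  2  2  3  3
 U  0  1  2  2  3  3  3  3  3
 B  0  1  2  3  3  3  3  4  4
 B  0  1  2  3  3  3  3  4  4
 W  0  1  2  3  3  3  4  4  5
 R  0  1  2  3  3  3  4  4  5
 W  0  1  2  3  3  3  4  4  5
 B  0  1  2  3  3  3  4  5  5
 U  0  1  2  3  4  4  4  5  5
dp[12][8] = 5. One LCS (by backtracking along matches): BBUBW.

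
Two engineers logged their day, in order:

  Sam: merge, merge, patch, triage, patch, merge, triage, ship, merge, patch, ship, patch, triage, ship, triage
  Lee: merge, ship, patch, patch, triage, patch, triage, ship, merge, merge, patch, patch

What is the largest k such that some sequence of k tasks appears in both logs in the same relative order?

9

Match merge [1,1]; then patch [3,4]; then triage [4,5]; then patch [5,6]; then triage [7,7]; then ship [8,8]; then merge [9,10]; then patch [10,11]; then patch [12,12] — 9 tasks in the same relative order in both. Since dp[15][12] = 9, nothing longer is possible.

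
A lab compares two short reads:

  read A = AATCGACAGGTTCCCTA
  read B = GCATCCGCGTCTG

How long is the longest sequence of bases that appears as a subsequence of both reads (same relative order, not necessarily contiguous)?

Pick A [2,3] → T [3,4] → C [4,6] → G [5,7] → C [7,8] → G [10,9] → T [12,10] → C [15,11] → T [16,12]; all 9 bases appear in both, in order. dp[17][13] = 9 confirms this is the maximum.

9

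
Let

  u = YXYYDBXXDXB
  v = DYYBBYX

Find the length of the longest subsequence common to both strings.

4

Match Y at u[1]=v[2]; then Y at u[3]=v[3]; then Y at u[4]=v[6]; then X at u[10]=v[7] — 4 characters in the same relative order in both. dp[11][7] = 4 confirms this is the maximum.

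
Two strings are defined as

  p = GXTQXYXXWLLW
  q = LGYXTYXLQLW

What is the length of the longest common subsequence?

One common subsequence of length 8: G [1,2], then X [2,4], then T [3,5], then Y [6,6], then X [8,7], then L [10,8], then L [11,10], then W [12,11]. Since dp[12][11] = 8, nothing longer is possible.

8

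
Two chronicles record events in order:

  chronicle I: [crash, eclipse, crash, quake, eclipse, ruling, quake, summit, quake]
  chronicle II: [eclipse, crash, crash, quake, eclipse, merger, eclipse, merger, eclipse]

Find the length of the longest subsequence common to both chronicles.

Match crash at chronicle I[1]=chronicle II[2], crash at chronicle I[3]=chronicle II[3], quake at chronicle I[4]=chronicle II[4], eclipse at chronicle I[5]=chronicle II[9] — 4 events in the same relative order in both. dp[9][9] = 4 confirms this is the maximum.

4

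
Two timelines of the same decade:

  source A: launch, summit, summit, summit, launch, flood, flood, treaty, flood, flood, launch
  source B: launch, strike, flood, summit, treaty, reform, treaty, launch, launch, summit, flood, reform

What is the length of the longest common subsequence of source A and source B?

4

Match launch [1,1], then summit [2,4], then summit [4,10], then flood [6,11] — 4 events in the same relative order in both. Since dp[11][12] = 4, nothing longer is possible.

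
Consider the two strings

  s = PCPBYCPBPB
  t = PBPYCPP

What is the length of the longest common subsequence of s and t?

6

Match P at s[1]=t[1]; then P at s[3]=t[3]; then Y at s[5]=t[4]; then C at s[6]=t[5]; then P at s[7]=t[6]; then P at s[9]=t[7] — 6 characters in the same relative order in both. The LCS DP gives dp[10][7] = 6, so this is optimal.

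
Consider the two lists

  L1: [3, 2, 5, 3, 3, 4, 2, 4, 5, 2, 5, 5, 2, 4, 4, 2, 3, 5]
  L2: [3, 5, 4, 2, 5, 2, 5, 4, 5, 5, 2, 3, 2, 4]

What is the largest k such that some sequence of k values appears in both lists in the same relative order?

Match 3 (L1 #1, L2 #1) → 5 (L1 #3, L2 #2) → 4 (L1 #6, L2 #3) → 2 (L1 #7, L2 #4) → 5 (L1 #9, L2 #5) → 2 (L1 #10, L2 #6) → 5 (L1 #11, L2 #9) → 5 (L1 #12, L2 #10) → 2 (L1 #13, L2 #13) → 4 (L1 #15, L2 #14) — 10 values in the same relative order in both. dp[18][14] = 10 confirms this is the maximum.

10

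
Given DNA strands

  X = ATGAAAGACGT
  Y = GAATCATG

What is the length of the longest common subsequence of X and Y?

5

Match G (X #3, Y #1); then A (X #4, Y #2); then A (X #5, Y #3); then A (X #6, Y #6); then G (X #10, Y #8) — 5 bases in the same relative order in both. The LCS DP gives dp[11][8] = 5, so this is optimal.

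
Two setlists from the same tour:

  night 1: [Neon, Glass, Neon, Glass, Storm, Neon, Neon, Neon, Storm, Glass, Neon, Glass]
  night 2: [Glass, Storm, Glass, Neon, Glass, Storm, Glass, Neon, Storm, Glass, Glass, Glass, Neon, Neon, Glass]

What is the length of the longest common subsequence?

9

One common subsequence of length 9: Glass (night 1 #2, night 2 #3), Neon (night 1 #3, night 2 #4), Glass (night 1 #4, night 2 #5), Storm (night 1 #5, night 2 #6), Neon (night 1 #8, night 2 #8), Storm (night 1 #9, night 2 #9), Glass (night 1 #10, night 2 #12), Neon (night 1 #11, night 2 #14), Glass (night 1 #12, night 2 #15). dp[12][15] = 9 confirms this is the maximum.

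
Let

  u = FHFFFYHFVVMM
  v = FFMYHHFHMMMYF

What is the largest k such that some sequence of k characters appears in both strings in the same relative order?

Pick F at u[1]=v[1], F at u[3]=v[2], Y at u[6]=v[4], H at u[7]=v[6], F at u[8]=v[7], M at u[11]=v[10], M at u[12]=v[11]; all 7 characters appear in both, in order. The LCS DP gives dp[12][13] = 7, so this is optimal.

7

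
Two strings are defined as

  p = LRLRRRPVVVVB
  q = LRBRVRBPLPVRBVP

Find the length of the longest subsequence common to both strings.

7

One common subsequence of length 7: L at p[1]=q[1], then R at p[2]=q[2], then R at p[4]=q[4], then R at p[5]=q[6], then P at p[7]=q[10], then V at p[8]=q[11], then V at p[9]=q[14]. Since dp[12][15] = 7, nothing longer is possible.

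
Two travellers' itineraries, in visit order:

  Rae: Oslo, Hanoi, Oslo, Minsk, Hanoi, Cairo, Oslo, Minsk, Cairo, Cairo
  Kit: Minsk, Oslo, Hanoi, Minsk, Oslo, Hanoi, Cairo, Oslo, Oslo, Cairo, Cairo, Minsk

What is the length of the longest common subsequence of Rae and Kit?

Pick Oslo (Rae #1, Kit #2); then Hanoi (Rae #2, Kit #3); then Oslo (Rae #3, Kit #5); then Hanoi (Rae #5, Kit #6); then Cairo (Rae #6, Kit #7); then Oslo (Rae #7, Kit #9); then Cairo (Rae #9, Kit #10); then Cairo (Rae #10, Kit #11); all 8 stops appear in both, in order. The LCS DP gives dp[10][12] = 8, so this is optimal.

8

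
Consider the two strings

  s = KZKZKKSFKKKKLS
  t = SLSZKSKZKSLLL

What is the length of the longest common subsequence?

6

One common subsequence of length 6: K at s[1]=t[5]; then K at s[3]=t[7]; then Z at s[4]=t[8]; then K at s[6]=t[9]; then S at s[7]=t[10]; then L at s[13]=t[13]. dp[14][13] = 6 confirms this is the maximum.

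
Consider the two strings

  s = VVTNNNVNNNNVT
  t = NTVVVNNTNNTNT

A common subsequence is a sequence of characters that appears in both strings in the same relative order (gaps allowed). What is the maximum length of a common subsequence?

8

Match V (s #1, t #4); then V (s #2, t #5); then N (s #4, t #6); then N (s #5, t #7); then N (s #6, t #9); then N (s #8, t #10); then N (s #11, t #12); then T (s #13, t #13) — 8 characters in the same relative order in both. Since dp[13][13] = 8, nothing longer is possible.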